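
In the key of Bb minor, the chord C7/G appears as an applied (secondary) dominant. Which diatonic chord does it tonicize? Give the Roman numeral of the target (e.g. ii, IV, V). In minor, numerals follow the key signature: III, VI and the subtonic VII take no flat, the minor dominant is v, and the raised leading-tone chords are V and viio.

V

The chord is a dominant seventh chord on C.
A dominant resolves down a perfect fifth: C → F. In Bb minor, F is scale degree 5, i.e. V.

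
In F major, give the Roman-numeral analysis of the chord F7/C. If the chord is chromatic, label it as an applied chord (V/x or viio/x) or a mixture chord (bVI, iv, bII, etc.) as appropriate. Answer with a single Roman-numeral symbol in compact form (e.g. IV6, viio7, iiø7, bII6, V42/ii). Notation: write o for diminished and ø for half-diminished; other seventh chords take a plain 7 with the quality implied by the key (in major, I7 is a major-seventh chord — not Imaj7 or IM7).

V43/IV

Stacked in thirds the chord is F-A-C-Eb: a dominant seventh chord on F.
F is not a diatonic chord root with this quality in F major, but it lies a perfect fifth above Bb (IV), so the chord functions as an applied dominant of IV.
With C in the bass the chord is in second inversion, so the figured bass is 43.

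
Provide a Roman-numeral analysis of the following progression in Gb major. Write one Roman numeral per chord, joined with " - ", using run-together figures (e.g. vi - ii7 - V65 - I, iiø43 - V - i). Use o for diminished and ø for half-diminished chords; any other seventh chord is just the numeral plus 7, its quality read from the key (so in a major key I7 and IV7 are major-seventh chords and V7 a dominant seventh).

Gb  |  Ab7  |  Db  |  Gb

Gb: major triad on Gb = scale degree 1 → I.
Ab7: a dominant seventh chord on Ab, the applied dominant of V → V7/V.
Db has root Db, degree 5 in Gb major, so V.
Gb: root Gb is the tonic; major triad there is I.

I - V7/V - V - I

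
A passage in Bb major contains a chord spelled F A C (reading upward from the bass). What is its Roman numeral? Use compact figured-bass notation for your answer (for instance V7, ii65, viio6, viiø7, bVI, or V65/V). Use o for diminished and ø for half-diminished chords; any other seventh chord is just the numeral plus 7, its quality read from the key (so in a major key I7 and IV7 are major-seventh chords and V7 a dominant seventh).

Stacked in thirds the chord is F-A-C: a major triad on F.
In Bb major, F is the dominant; the diatonic major triad there is V.

V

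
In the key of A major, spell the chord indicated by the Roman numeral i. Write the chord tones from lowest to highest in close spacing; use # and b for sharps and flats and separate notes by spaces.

Scale degree 1 in A major is A; here the chord built on it is altered to a minor triad. i is the minor tonic, borrowed from the parallel minor.
So the chord is A-C-E.

A C E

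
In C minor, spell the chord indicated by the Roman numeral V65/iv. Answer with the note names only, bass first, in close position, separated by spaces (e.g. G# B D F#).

E G Bb C

The slash means an applied dominant: we want the dominant of iv. In C minor, iv is F minor, and its dominant is built on C.
Building a dominant seventh chord on C gives C-E-G-Bb.
The figured bass 65 indicates first inversion, placing the third (E) in the bass: E-G-Bb-C.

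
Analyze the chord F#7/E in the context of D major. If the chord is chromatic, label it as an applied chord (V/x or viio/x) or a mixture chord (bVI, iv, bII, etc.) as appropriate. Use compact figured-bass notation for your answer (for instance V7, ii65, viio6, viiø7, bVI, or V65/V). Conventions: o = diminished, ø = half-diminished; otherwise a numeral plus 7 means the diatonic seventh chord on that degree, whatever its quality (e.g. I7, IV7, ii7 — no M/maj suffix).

Stacked in thirds the chord is F#-A#-C#-E: a dominant seventh chord on F#.
F# is not a diatonic chord root with this quality in D major, but it lies a perfect fifth above B (vi), so the chord functions as an applied dominant of vi.
With E in the bass the chord is in third inversion, so the figured bass is 42.

V42/vi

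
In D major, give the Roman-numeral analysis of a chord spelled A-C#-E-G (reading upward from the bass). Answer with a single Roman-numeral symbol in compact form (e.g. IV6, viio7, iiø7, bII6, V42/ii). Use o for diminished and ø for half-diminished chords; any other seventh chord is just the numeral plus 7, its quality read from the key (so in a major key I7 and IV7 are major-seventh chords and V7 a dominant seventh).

The pitches A-C#-E-G form a dominant seventh chord rooted on A.
In D major, A is the dominant; the diatonic dominant seventh chord there is V7.

V7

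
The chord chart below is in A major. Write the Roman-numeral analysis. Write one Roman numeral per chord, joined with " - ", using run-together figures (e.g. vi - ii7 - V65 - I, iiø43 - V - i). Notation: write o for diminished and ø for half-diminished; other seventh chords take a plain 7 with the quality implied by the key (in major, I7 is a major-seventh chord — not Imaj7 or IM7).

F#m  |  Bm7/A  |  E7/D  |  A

vi - ii42 - V42 - I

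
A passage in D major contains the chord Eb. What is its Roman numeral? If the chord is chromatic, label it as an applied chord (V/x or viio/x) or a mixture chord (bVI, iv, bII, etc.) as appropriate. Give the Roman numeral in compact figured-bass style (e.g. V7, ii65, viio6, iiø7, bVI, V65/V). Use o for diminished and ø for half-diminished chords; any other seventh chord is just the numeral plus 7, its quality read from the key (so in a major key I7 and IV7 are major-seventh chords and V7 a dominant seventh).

bII

Stacked in thirds the chord is Eb-G-Bb: a major triad on Eb.
Eb is the lowered second degree of D major (diatonic 2 would be E). This is the Neapolitan chord — a major triad on the lowered second degree.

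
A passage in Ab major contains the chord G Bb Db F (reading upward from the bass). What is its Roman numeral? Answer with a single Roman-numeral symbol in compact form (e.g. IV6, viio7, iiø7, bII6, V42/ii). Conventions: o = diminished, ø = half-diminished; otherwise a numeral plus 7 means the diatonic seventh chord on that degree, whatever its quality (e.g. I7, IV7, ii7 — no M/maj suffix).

The pitches G-Bb-Db-F form a half-diminished seventh chord rooted on G.
In Ab major, G is the leading tone; the diatonic half-diminished seventh chord there is viiø7.

viiø7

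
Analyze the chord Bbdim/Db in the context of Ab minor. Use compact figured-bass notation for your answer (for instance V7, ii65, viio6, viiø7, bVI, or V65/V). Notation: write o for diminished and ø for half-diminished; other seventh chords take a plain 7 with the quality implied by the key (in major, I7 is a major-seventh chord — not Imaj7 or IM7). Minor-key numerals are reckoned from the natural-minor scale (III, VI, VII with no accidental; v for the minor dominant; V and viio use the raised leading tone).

The pitches Bb-Db-Fb form a diminished triad rooted on Bb.
In Ab minor, Bb is the supertonic; the diatonic diminished triad there is iio.
With Db in the bass the chord is in first inversion, so the figured bass is 6.

iio6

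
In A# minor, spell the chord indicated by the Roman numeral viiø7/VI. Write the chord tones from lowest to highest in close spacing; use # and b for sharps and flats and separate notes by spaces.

E# G# B D#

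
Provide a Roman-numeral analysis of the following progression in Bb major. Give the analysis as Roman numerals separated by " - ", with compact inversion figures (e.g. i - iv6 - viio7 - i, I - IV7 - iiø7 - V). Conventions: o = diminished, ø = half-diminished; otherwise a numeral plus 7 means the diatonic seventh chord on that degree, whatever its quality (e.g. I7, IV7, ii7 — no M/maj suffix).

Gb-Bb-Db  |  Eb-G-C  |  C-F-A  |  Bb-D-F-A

bVI - ii6 - V64 - I7

Gb-Bb-Db: major triad on Gb — chromatic; bVI (borrowed from the parallel minor).
Eb-G-C: root C is the supertonic; minor triad there is ii6.
C-F-A has root F, degree 5 in Bb major, so V64.
Bb-D-F-A has root Bb, degree 1 in Bb major, so I7.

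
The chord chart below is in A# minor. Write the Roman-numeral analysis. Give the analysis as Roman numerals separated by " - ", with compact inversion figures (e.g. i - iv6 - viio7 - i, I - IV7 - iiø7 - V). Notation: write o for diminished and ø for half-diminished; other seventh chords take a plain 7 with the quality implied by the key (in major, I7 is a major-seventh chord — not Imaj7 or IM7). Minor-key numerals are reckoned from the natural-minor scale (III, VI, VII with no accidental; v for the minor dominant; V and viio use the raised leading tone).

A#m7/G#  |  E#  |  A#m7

i42 - V - i7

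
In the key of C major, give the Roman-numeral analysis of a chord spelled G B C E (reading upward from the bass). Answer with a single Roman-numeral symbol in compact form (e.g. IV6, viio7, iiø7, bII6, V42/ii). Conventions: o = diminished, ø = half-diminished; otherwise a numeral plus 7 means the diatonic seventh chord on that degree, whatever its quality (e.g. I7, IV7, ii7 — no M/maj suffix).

I43

The pitches C-E-G-B form a major seventh chord rooted on C.
In C major, C is the tonic; the diatonic major seventh chord there is I7.
With G in the bass the chord is in second inversion, so the figured bass is 43.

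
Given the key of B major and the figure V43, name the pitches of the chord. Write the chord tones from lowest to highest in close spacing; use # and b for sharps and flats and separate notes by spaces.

In B major, scale degree 5 is F#, and the diatonic chord built there is a dominant seventh chord.
That chord is spelled F#-A#-C#-E.
With the 43 figure the chord is in second inversion; from the bass C# upward in close position it reads C#-E-F#-A#.

C# E F# A#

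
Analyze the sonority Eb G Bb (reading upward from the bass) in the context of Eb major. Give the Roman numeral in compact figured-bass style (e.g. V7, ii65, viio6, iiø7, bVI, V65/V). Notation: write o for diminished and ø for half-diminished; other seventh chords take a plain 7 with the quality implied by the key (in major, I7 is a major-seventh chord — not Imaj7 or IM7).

I

The pitches Eb-G-Bb form a major triad rooted on Eb.
Eb is scale degree 1 in Eb major, and a major triad on that degree is written I.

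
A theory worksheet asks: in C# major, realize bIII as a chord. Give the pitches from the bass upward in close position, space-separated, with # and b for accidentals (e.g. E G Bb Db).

E G# B

bIII is a major triad on the lowered third degree, borrowed from the parallel minor. In C# major that root is E.
So the chord is E-G#-B.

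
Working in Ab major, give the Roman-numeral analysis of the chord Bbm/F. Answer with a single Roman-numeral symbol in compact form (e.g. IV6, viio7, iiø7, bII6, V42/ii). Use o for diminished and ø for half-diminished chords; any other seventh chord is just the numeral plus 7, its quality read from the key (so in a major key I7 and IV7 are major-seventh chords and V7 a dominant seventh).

Stacked in thirds the chord is Bb-Db-F: a minor triad on Bb.
Bb is scale degree 2 in Ab major, and a minor triad on that degree is written ii.
With F in the bass the chord is in second inversion, so the figured bass is 64.

ii64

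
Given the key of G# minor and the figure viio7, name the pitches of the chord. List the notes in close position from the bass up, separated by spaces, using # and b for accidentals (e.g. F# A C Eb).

F## A# C# E

In G# minor, the leading-tone chord is built on the raised seventh degree, F##.
Stacking thirds from F## gives F##-A#-C#-E.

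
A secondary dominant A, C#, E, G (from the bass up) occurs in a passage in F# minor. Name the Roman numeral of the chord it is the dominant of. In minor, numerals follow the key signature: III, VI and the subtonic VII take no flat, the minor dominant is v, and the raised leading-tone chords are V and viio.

The chord is a dominant seventh chord on A.
A dominant resolves down a perfect fifth: A → D. In F# minor, D is scale degree 6, i.e. VI.

VI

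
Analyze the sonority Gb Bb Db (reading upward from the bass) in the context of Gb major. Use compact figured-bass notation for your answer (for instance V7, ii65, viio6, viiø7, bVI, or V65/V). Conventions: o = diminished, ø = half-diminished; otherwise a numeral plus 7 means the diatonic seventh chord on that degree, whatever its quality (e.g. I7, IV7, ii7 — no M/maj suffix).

I

The pitches Gb-Bb-Db form a major triad rooted on Gb.
In Gb major, Gb is the tonic; the diatonic major triad there is I.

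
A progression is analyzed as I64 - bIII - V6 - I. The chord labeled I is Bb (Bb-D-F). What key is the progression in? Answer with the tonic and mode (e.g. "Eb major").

Bb major

The chord Bb is a major triad rooted on Bb; its label is I.
If Bb is scale degree 1 and the mode makes that degree carry a major triad, the tonic is Bb and the mode is major.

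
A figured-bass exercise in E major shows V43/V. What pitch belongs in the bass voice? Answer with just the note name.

The applied chord V43/V is rooted on F#: F#-A#-C#-E.
The figure 43 means second inversion — the fifth is in the bass.

C#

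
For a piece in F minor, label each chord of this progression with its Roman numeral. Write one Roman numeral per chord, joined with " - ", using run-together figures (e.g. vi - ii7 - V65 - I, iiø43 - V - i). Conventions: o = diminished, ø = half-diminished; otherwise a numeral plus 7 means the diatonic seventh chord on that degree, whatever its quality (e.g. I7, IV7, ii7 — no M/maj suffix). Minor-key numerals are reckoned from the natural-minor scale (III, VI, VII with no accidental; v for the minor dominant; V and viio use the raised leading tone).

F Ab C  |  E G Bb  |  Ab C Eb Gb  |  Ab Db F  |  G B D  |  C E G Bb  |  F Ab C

F-Ab-C has root F, degree 1 in F minor, so i.
E-G-Bb: root E is the leading tone; diminished triad there is viio.
Ab-C-Eb-Gb: chromatic; Ab is V of VI, so V7/VI.
Ab-Db-F: root Db is the submediant; major triad there is VI64.
G-B-D: chromatic; G is V of V, so V/V.
C-E-G-Bb has root C, degree 5 in F minor, so V7.
F-Ab-C has root F, degree 1 in F minor, so i.

i - viio - V7/VI - VI64 - V/V - V7 - i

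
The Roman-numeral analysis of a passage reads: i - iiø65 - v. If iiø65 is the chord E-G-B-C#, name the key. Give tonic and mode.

B minor

The anchor chord is a half-diminished seventh chord on C#, labeled iiø65.
If C# is scale degree 2 and the mode makes that degree carry a half-diminished seventh chord, the tonic is B and the mode is minor.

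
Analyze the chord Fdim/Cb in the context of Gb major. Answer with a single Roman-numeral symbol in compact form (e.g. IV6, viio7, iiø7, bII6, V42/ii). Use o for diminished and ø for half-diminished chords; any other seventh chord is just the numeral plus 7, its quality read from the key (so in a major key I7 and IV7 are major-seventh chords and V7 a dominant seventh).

viio64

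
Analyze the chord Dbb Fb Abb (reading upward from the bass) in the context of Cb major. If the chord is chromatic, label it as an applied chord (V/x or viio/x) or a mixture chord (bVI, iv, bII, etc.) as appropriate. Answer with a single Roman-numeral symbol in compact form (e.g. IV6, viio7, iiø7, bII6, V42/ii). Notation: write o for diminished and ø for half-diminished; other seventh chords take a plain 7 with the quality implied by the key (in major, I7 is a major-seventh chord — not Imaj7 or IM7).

bII

The pitches Dbb-Fb-Abb form a major triad rooted on Dbb.
Dbb is the lowered second degree of Cb major (diatonic 2 would be Db). This is the Neapolitan chord — a major triad on the lowered second degree.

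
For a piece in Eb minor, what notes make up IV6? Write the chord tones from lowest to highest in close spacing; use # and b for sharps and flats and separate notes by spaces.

C Eb Ab

IV6 is the major subdominant, borrowed from the parallel major. In Eb minor that root is Ab.
So the chord is Ab-C-Eb.
With the 6 figure the chord is in first inversion; from the bass C upward in close position it reads C-Eb-Ab.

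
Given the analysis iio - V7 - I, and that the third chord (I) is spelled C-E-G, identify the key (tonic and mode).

C major

The chord C is a major triad rooted on C; its label is I.
If C is scale degree 1 and the mode makes that degree carry a major triad, the tonic is C and the mode is major.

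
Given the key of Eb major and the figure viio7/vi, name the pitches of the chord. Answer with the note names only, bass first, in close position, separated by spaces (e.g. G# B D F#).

B D F Ab

viio7/vi is a secondary leading-tone chord. The target vi is C in Eb major; the applied chord is rooted a semitone below, on B.
Building a fully diminished seventh chord on B gives B-D-F-Ab.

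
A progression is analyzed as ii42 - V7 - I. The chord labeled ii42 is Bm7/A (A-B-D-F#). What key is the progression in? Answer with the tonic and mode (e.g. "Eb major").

A major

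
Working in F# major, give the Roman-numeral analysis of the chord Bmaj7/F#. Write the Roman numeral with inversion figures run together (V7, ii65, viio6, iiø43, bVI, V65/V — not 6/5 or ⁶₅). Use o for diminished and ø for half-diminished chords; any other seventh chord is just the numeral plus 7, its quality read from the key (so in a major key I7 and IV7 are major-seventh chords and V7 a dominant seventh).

IV43

The pitches B-D#-F#-A# form a major seventh chord rooted on B.
B is scale degree 4 in F# major, and a major seventh chord on that degree is written IV7.
With F# in the bass the chord is in second inversion, so the figured bass is 43.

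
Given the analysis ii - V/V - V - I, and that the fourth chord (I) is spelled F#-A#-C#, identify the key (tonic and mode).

I is given as F#-A#-C# — a major triad with root F#.
If F# is scale degree 1 and the mode makes that degree carry a major triad, the tonic is F# and the mode is major.

F# major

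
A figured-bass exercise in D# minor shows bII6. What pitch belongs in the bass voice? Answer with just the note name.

G#

bII in D# minor has root E; the chord is E-G#-B.
The figure 6 means first inversion — the third is in the bass.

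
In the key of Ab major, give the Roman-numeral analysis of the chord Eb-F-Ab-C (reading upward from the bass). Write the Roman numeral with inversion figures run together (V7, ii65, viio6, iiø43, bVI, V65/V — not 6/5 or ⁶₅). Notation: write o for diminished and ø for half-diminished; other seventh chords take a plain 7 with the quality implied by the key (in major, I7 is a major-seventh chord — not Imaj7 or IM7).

vi42

Stacked in thirds the chord is F-Ab-C-Eb: a minor seventh chord on F.
In Ab major, F is the submediant; the diatonic minor seventh chord there is vi7.
With Eb in the bass the chord is in third inversion, so the figured bass is 42.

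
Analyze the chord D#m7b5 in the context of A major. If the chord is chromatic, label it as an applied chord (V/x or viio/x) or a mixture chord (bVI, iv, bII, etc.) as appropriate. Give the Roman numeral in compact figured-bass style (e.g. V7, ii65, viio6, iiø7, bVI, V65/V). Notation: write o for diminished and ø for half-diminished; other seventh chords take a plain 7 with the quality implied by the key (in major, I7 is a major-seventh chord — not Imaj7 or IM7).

viiø7/V

The pitches D#-F#-A-C# form a half-diminished seventh chord rooted on D#.
D# sits a half step below E (V in A major); a diminished chord there is the applied leading-tone chord of V.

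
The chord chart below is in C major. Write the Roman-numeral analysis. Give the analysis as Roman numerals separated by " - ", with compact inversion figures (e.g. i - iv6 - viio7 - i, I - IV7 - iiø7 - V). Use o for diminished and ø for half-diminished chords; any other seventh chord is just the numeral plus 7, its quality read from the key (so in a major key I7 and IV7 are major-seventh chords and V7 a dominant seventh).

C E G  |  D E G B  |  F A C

I - iii42 - IV

C-E-G: root C is the tonic; major triad there is I.
D-E-G-B: minor seventh chord on E = scale degree 3 → iii42.
F-A-C: root F is the subdominant; major triad there is IV.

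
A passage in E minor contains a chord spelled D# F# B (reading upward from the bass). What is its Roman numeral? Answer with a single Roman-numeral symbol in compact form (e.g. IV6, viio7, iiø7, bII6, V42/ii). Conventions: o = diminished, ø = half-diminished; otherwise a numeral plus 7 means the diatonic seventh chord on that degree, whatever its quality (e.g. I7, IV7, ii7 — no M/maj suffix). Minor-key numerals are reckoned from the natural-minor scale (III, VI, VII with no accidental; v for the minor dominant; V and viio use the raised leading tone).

Stacked in thirds the chord is B-D#-F#: a major triad on B.
B is scale degree 5 in E minor, and a major triad on that degree is written V.
With D# in the bass the chord is in first inversion, so the figured bass is 6.

V6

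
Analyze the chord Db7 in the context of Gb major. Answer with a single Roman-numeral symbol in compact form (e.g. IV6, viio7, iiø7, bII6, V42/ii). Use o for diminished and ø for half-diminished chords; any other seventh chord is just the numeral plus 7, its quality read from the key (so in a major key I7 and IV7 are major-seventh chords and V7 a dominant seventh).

V7

Stacked in thirds the chord is Db-F-Ab-Cb: a dominant seventh chord on Db.
In Gb major, Db is the dominant; the diatonic dominant seventh chord there is V7.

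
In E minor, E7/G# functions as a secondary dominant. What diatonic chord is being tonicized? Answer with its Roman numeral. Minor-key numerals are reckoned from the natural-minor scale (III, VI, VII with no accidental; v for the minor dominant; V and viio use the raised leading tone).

The chord is a dominant seventh chord on E.
A dominant resolves down a perfect fifth: E → A. In E minor, A is scale degree 4, i.e. iv.

iv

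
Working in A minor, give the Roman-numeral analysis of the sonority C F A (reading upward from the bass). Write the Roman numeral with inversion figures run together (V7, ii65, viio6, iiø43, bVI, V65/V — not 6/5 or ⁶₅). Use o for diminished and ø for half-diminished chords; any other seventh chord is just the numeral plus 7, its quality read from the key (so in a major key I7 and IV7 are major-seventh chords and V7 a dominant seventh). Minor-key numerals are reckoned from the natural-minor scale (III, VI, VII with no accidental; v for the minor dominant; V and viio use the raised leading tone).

VI64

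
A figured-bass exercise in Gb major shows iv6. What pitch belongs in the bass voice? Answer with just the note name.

iv in Gb major has root Cb; the chord is Cb-Ebb-Gb.
The figure 6 means first inversion — the third is in the bass.

Ebb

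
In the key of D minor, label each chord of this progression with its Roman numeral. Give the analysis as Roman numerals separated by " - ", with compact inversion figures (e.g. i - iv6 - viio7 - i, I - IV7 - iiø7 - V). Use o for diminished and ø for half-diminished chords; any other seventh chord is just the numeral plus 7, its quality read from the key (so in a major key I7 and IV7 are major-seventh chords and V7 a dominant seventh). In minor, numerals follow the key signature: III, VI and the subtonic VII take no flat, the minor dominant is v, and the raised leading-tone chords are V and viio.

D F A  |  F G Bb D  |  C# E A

i - iv42 - V6

D-F-A: root D is the tonic; minor triad there is i.
F-G-Bb-D has root G, degree 4 in D minor, so iv42.
C#-E-A: major triad on A = scale degree 5 → V6.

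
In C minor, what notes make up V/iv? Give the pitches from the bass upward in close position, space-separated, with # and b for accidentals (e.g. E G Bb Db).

C E G

V/iv is a secondary dominant — the dominant triad of iv. iv in C minor is F, so the applied chord's root is C, a perfect fifth above.
Building a major triad on C gives C-E-G.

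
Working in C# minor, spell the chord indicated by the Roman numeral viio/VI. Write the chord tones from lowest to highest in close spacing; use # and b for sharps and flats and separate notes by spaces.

G# B D

viio/VI is a secondary leading-tone chord. The target VI is A in C# minor; the applied chord is rooted a semitone below, on G#.
Building a diminished triad on G# gives G#-B-D.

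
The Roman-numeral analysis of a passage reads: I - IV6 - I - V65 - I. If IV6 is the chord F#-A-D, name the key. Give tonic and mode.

A major

IV6 is given as F#-A-D — a major triad with root D.
IV6 on D implies D is the subdominant; that puts the tonic at A, and the uppercase numeral fits major mode.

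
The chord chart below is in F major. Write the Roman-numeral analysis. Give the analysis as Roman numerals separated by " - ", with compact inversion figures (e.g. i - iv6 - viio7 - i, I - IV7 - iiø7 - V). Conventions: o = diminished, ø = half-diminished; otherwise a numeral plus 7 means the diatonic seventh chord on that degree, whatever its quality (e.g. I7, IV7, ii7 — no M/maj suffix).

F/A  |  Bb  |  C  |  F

F/A: major triad on F = scale degree 1 → I6.
Bb has root Bb, degree 4 in F major, so IV.
C has root C, degree 5 in F major, so V.
F has root F, degree 1 in F major, so I.

I6 - IV - V - I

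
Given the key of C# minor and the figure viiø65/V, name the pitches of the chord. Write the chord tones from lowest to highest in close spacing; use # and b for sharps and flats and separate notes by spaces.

viiø65/V is a secondary leading-tone chord. The target V is G# in C# minor; the applied chord is rooted a semitone below, on F##.
Building a half-diminished seventh chord on F## gives F##-A#-C#-E#.
The figured bass 65 indicates first inversion, placing the third (A#) in the bass: A#-C#-E#-F##.

A# C# E# F##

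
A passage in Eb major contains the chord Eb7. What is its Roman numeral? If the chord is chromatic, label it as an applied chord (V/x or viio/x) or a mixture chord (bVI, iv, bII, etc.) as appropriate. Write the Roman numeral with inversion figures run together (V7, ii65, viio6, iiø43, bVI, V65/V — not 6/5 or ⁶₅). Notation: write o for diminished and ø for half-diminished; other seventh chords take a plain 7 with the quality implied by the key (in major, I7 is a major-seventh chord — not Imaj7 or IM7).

V7/IV

The pitches Eb-G-Bb-Db form a dominant seventh chord rooted on Eb.
Eb is not a diatonic chord root with this quality in Eb major, but it lies a perfect fifth above Ab (IV), so the chord functions as an applied dominant of IV.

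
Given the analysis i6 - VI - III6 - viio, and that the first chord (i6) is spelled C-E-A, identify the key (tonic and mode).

A minor

i6 is given as C-E-A — a minor triad with root A.
If A is scale degree 1 and the mode makes that degree carry a minor triad, the tonic is A and the mode is minor.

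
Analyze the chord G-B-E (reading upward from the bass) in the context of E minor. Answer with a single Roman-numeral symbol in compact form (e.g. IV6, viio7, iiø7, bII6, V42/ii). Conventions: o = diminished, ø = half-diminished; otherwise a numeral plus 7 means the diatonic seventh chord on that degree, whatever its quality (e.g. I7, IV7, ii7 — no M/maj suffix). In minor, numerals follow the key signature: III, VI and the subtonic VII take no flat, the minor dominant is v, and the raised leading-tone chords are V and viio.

The pitches E-G-B form a minor triad rooted on E.
E is scale degree 1 in E minor, and a minor triad on that degree is written i.
With G in the bass the chord is in first inversion, so the figured bass is 6.

i6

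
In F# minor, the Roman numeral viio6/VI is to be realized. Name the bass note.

The applied chord viio6/VI is rooted on C#: C#-E-G.
The figure 6 means first inversion — the third is in the bass.

E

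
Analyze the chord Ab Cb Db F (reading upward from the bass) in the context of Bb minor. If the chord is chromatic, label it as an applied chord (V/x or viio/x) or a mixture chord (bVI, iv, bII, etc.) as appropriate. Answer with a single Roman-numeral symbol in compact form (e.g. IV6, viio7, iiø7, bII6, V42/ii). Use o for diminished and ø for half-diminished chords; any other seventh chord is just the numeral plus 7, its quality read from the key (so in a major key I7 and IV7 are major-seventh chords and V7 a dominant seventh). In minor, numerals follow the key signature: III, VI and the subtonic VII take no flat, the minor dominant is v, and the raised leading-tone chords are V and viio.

V43/VI

The pitches Db-F-Ab-Cb form a dominant seventh chord rooted on Db.
Db is not a diatonic chord root with this quality in Bb minor, but it lies a perfect fifth above Gb (VI), so the chord functions as an applied dominant of VI.
With Ab in the bass the chord is in second inversion, so the figured bass is 43.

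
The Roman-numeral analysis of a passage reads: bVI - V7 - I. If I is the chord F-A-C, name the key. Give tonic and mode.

The chord F is a major triad rooted on F; its label is I.
If F is scale degree 1 and the mode makes that degree carry a major triad, the tonic is F and the mode is major.

F major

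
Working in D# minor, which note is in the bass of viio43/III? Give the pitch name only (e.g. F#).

B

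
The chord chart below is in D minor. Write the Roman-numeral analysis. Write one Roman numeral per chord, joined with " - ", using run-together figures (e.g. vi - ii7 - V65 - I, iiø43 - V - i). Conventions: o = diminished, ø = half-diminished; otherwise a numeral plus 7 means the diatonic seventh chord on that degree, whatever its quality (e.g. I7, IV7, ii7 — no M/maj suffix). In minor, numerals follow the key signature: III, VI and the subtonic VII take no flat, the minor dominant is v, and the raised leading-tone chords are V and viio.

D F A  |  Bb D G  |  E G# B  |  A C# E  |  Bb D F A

D-F-A has root D, degree 1 in D minor, so i.
Bb-D-G: root G is the subdominant; minor triad there is iv6.
E-G#-B: chromatic; E is V of V, so V/V.
A-C#-E: root A is the dominant; major triad there is V.
Bb-D-F-A: root Bb is the submediant; major seventh chord there is VI7.

i - iv6 - V/V - V - VI7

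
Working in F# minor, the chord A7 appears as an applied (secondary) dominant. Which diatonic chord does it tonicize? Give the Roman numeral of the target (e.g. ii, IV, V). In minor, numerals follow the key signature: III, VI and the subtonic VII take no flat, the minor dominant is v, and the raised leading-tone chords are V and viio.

The chord is a dominant seventh chord on A.
A dominant resolves down a perfect fifth: A → D. In F# minor, D is scale degree 6, i.e. VI.

VI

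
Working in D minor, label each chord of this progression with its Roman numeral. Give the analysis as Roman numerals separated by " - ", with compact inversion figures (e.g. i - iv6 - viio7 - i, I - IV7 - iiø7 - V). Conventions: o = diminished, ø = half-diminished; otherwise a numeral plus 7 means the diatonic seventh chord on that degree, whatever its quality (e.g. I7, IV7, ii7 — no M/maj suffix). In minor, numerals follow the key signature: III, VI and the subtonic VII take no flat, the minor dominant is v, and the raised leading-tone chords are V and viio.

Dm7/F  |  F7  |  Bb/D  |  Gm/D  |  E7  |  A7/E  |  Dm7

Dm7/F: root D is the tonic; minor seventh chord there is i65.
F7: a dominant seventh chord on F, the applied dominant of VI → V7/VI.
Bb/D: major triad on Bb = scale degree 6 → VI6.
Gm/D: minor triad on G = scale degree 4 → iv64.
E7: a dominant seventh chord on E, the applied dominant of V → V7/V.
A7/E has root A, degree 5 in D minor, so V43.
Dm7 has root D, degree 1 in D minor, so i7.

i65 - V7/VI - VI6 - iv64 - V7/V - V43 - i7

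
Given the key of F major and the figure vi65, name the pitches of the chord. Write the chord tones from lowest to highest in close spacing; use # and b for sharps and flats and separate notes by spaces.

F A C D

The numeral's case and figure indicate a minor seventh chord. In F major its root, the sixth degree, is D.
Stacking thirds from D gives D-F-A-C.
With the 65 figure the chord is in first inversion; from the bass F upward in close position it reads F-A-C-D.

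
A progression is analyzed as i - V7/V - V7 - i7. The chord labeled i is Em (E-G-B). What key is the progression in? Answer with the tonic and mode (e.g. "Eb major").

E minor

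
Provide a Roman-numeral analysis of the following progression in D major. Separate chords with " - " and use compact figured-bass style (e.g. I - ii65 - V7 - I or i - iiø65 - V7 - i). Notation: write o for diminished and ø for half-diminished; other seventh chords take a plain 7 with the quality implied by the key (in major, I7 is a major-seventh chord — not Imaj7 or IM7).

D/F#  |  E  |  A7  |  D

I6 - V/V - V7 - I

D/F#: root D is the tonic; major triad there is I6.
E: a major triad on E, the applied dominant of V → V/V.
A7 has root A, degree 5 in D major, so V7.
D: root D is the tonic; major triad there is I.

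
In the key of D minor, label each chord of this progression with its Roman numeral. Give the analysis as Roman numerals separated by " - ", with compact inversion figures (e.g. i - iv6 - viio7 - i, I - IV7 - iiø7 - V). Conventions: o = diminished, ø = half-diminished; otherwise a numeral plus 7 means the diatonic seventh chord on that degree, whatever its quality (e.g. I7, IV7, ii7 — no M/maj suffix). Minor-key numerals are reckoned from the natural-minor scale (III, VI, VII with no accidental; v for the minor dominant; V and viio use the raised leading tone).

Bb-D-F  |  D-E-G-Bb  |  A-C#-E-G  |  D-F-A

Bb-D-F: root Bb is the submediant; major triad there is VI.
D-E-G-Bb: root E is the supertonic; half-diminished seventh chord there is iiø42.
A-C#-E-G: dominant seventh chord on A = scale degree 5 → V7.
D-F-A: minor triad on D = scale degree 1 → i.

VI - iiø42 - V7 - i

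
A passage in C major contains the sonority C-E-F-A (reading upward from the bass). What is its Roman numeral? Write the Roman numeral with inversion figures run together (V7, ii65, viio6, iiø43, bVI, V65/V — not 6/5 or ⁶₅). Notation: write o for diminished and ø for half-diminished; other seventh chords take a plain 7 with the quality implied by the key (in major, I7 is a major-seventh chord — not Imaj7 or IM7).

The pitches F-A-C-E form a major seventh chord rooted on F.
F is scale degree 4 in C major, and a major seventh chord on that degree is written IV7.
With C in the bass the chord is in second inversion, so the figured bass is 43.

IV43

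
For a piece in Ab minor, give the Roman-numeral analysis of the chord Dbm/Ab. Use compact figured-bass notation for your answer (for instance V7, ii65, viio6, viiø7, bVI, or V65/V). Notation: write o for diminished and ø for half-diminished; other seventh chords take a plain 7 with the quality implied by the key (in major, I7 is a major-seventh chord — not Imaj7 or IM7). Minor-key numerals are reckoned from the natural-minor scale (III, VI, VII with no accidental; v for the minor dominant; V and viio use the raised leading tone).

iv64

Stacked in thirds the chord is Db-Fb-Ab: a minor triad on Db.
In Ab minor, Db is the subdominant; the diatonic minor triad there is iv.
With Ab in the bass the chord is in second inversion, so the figured bass is 64.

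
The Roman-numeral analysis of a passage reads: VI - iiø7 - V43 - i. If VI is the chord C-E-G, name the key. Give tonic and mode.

The anchor chord is a major triad on C, labeled VI.
Counting down 5 scale steps from C places the tonic on E; a major triad on degree 6 is diatonic only in minor.

E minor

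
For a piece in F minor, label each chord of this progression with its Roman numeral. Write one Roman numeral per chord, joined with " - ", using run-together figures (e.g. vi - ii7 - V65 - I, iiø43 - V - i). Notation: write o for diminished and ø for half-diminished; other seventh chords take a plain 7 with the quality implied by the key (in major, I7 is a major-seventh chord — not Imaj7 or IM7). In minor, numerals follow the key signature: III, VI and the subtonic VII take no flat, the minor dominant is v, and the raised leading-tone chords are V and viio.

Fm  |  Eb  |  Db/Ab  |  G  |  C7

i - VII - VI64 - V/V - V7

Fm has root F, degree 1 in F minor, so i.
Eb: root Eb is the subtonic; major triad there is VII.
Db/Ab has root Db, degree 6 in F minor, so VI64.
G: a major triad on G, the applied dominant of V → V/V.
C7: root C is the dominant; dominant seventh chord there is V7.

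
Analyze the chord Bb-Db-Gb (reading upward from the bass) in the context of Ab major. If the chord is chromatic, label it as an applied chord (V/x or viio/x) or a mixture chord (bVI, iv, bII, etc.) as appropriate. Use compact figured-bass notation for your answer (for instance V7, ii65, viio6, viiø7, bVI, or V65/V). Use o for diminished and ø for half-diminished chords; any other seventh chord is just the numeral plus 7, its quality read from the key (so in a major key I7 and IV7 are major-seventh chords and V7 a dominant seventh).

bVII6

Stacked in thirds the chord is Gb-Bb-Db: a major triad on Gb.
Gb is the lowered seventh degree of Ab major (diatonic 7 would be G). This is a major triad on the lowered seventh degree (the subtonic), borrowed from the parallel minor.
With Bb in the bass the chord is in first inversion, so the figured bass is 6.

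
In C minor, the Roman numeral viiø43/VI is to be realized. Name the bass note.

The applied chord viiø43/VI is rooted on G: G-Bb-Db-F.
The figure 43 means second inversion — the fifth is in the bass.

Db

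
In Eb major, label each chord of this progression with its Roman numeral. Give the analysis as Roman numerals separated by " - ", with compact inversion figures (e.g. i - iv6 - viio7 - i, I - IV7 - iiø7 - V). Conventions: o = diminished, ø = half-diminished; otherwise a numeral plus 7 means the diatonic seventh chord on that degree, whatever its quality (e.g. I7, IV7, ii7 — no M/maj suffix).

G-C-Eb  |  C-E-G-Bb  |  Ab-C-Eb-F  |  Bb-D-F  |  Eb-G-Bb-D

vi64 - V7/ii - ii65 - V - I7

G-C-Eb: minor triad on C = scale degree 6 → vi64.
C-E-G-Bb: chromatic; C is V of ii, so V7/ii.
Ab-C-Eb-F: root F is the supertonic; minor seventh chord there is ii65.
Bb-D-F: root Bb is the dominant; major triad there is V.
Eb-G-Bb-D: major seventh chord on Eb = scale degree 1 → I7.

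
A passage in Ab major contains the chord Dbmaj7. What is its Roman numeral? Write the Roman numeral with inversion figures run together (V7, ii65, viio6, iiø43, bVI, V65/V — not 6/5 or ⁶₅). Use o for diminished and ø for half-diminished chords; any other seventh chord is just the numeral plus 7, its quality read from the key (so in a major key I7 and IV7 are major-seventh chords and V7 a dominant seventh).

IV7

Stacked in thirds the chord is Db-F-Ab-C: a major seventh chord on Db.
Db is scale degree 4 in Ab major, and a major seventh chord on that degree is written IV7.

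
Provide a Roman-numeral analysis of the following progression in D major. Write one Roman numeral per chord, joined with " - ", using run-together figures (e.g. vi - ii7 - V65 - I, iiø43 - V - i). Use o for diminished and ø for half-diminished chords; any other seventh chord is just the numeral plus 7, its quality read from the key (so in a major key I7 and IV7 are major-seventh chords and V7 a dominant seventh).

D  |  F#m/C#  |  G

I - iii64 - IV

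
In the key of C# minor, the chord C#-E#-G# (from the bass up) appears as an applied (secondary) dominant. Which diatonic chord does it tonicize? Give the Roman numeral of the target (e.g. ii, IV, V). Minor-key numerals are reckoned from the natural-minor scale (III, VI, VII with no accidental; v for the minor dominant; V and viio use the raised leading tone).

The chord is a major triad on C#.
A dominant resolves down a perfect fifth: C# → F#. In C# minor, F# is scale degree 4, i.e. iv.

iv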